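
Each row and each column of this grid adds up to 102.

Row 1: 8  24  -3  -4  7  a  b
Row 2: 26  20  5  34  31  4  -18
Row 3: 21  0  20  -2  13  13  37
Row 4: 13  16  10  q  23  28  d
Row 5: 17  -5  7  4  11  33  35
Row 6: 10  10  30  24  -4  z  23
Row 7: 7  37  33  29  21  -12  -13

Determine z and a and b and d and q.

z = 9, a = 27, b = 43, d = -5, q = 17

Row 6: 10 + 10 + 30 + 24 − 4 + 23 = 93, so its missing entry is 102 − 93 = 9.
Column 4: -4 + 34 − 2 + 4 + 24 + 29 = 85, so its missing entry is 102 − 85 = 17.
Column 6: 4 + 13 + 28 + 33 + 9 − 12 = 75, so its missing entry is 102 − 75 = 27.
Row 1: 8 + 24 − 3 − 4 + 7 + 27 = 59, so its missing entry is 102 − 59 = 43.
Row 4: 13 + 16 + 10 + 17 + 23 + 28 = 107, so its missing entry is 102 − 107 = -5.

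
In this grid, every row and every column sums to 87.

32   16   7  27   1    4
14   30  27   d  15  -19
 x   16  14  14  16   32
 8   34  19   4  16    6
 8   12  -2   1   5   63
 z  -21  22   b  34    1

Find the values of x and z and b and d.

x = -5, z = 30, b = 21, d = 20

The known cells in row 2 total 67, leaving 87 − 67 = 20 for the blank.
The known cells in column 4 total 66, leaving 87 − 66 = 21 for the blank.
The known cells in row 6 total 57, leaving 87 − 57 = 30 for the blank.
The known cells in row 3 total 92, leaving 87 − 92 = -5 for the blank.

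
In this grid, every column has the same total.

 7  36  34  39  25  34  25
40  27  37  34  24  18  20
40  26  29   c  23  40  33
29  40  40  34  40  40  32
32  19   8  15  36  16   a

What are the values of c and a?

c = 26, a = 38

Columns 3 and 5 both add up to 148, so every column sums to 148.
Column 4: 39 + 34 + 34 + 15 = 122, so the missing entry is 148 − 122 = 26.
Column 7: 25 + 20 + 33 + 32 = 110, so the missing entry is 148 − 110 = 38.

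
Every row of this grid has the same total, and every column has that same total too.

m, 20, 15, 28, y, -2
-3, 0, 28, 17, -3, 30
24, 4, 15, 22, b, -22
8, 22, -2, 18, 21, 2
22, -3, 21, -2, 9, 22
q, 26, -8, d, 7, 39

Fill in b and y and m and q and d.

b = 26, y = 9, m = -1, q = 19, d = -14

Rows 2 and 4 both sum to 69, so that's the common total.
Row 3: 24 + 4 + 15 + 22 − 22 = 43, so its missing entry is 69 − 43 = 26.
Column 5: -3 + 26 + 21 + 9 + 7 = 60, so its missing entry is 69 − 60 = 9.
Row 1: 20 + 15 + 28 + 9 − 2 = 70, so its missing entry is 69 − 70 = -1.
Column 1: -1 − 3 + 24 + 8 + 22 = 50, so its missing entry is 69 − 50 = 19.
Row 6: 19 + 26 − 8 + 7 + 39 = 83, so its missing entry is 69 − 83 = -14.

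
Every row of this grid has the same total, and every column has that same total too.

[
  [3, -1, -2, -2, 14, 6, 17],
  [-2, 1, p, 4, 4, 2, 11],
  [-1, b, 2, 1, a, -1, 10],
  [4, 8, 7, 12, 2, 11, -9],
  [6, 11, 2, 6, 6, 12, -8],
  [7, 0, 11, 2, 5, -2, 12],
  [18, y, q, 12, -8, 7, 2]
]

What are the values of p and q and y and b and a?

Rows 1 and 4 both sum to 35, so that's the common total.
Row 2 has -2 + 1 + 4 + 4 + 2 + 11 = 20; the blank must be 35 − 20 = 15.
Column 3 has -2 + 15 + 2 + 7 + 2 + 11 = 35; the blank must be 35 − 35 = 0.
Column 5 has 14 + 4 + 2 + 6 + 5 − 8 = 23; the blank must be 35 − 23 = 12.
Row 3 has -1 + 2 + 1 + 12 − 1 + 10 = 23; the blank must be 35 − 23 = 12.
Row 7 has 18 + 0 + 12 − 8 + 7 + 2 = 31; the blank must be 35 − 31 = 4.

p = 15, q = 0, y = 4, b = 12, a = 12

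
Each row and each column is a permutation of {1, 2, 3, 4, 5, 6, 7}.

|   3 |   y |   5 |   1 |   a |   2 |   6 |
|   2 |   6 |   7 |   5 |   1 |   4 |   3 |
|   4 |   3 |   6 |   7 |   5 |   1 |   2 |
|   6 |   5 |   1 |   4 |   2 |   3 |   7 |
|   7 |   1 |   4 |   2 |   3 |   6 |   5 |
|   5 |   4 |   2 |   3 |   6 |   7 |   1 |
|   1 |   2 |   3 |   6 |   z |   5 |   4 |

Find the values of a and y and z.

Cell (1,2): column 2 already has {1, 2, 3, 4, 5, 6} → 7.
At (row 1, col 5): row 1 already has {1, 2, 3, 5, 6, 7}, so the value is 4.
Cell (7,5): row 7 already has {1, 2, 3, 4, 5, 6} → 7.

a = 4, y = 7, z = 7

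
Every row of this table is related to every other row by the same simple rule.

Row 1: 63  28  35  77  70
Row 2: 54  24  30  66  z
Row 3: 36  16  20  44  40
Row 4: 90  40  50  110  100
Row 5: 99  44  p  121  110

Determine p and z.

Each row is a constant multiple of every other row — this is a multiplication table with the headers hidden.
Row 5 is 99/63 = 11/7 times row 1, so its entry in column 3 is 35 × 11/7 = 55.
Row 2 is 54/63 = 6/7 times row 1, so its entry in column 5 is 70 × 6/7 = 60.

p = 55, z = 60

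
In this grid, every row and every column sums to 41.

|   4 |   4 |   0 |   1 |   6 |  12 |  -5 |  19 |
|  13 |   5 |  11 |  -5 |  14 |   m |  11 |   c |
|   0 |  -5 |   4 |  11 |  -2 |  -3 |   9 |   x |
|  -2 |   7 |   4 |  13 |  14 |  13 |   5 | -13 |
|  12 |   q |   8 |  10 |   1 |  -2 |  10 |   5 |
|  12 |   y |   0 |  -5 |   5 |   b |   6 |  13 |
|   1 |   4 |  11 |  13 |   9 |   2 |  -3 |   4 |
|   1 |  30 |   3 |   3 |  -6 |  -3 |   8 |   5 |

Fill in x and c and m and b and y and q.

x = 27, c = -19, m = 11, b = 11, y = -1, q = -3

Row 3: 0 − 5 + 4 + 11 − 2 − 3 + 9 = 14, so its missing entry is 41 − 14 = 27.
Column 8: 19 + 27 − 13 + 5 + 13 + 4 + 5 = 60, so its missing entry is 41 − 60 = -19.
Row 2: 13 + 5 + 11 − 5 + 14 + 11 − 19 = 30, so its missing entry is 41 − 30 = 11.
Column 6: 12 + 11 − 3 + 13 − 2 + 2 − 3 = 30, so its missing entry is 41 − 30 = 11.
Row 6: 12 + 0 − 5 + 5 + 11 + 6 + 13 = 42, so its missing entry is 41 − 42 = -1.
Row 5: 12 + 8 + 10 + 1 − 2 + 10 + 5 = 44, so its missing entry is 41 − 44 = -3.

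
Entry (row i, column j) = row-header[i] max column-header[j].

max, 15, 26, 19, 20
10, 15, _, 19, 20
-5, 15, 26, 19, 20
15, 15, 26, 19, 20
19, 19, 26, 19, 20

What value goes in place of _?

26

max(10, 26) = 26.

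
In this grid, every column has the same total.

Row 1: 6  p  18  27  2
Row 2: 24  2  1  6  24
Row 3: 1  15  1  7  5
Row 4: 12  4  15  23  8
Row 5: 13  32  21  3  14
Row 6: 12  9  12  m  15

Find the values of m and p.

m = 2, p = 6

Column 3 sums to 68 and so does column 5; that's the common total.
In column 4 the known cells total 66, leaving 68 − 66 = 2.
In column 2 the known cells total 62, leaving 68 − 62 = 6.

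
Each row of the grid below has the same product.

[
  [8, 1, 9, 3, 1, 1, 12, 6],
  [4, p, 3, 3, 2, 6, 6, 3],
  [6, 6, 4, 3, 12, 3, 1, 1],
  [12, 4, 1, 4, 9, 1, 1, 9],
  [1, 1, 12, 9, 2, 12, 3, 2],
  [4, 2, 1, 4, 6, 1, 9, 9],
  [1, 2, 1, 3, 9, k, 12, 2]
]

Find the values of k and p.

k = 12, p = 2

Rows 1 and 4 each multiply to 15552, so every row has product 15552.
Row 7: 1×2×1×3×9×12×2 = 1296, so the missing entry is 15552 ÷ 1296 = 12.
Row 2: 4×3×3×2×6×6×3 = 7776, so the missing entry is 15552 ÷ 7776 = 2.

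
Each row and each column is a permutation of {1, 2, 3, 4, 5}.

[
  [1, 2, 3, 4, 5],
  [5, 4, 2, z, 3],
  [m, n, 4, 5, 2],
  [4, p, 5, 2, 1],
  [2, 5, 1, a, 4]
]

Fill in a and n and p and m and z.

a = 3, n = 1, p = 3, m = 3, z = 1

For row 5, column 4: row 5 already has {1, 2, 4, 5}; that leaves 3.
For row 4, column 2: row 4 already has {1, 2, 4, 5}; that leaves 3.
At (row 3, col 2): column 2 already has {2, 3, 4, 5}, so the value is 1.
For row 3, column 1: row 3 already has {1, 2, 4, 5}; that leaves 3.
For row 2, column 4: row 2 already has {2, 3, 4, 5}; that leaves 1.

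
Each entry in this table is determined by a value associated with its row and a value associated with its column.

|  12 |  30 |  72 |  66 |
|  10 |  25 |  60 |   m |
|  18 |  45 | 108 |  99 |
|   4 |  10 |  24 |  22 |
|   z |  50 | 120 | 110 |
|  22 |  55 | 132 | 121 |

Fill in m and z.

m = 55, z = 20

Each row is a constant multiple of every other row — this is a multiplication table with the headers hidden.
Row 2 is 60/72 = 5/6 times row 1, so its entry in column 4 is 66 × 5/6 = 55.
Row 5 is 120/72 = 5/3 times row 1, so its entry in column 1 is 12 × 5/3 = 20.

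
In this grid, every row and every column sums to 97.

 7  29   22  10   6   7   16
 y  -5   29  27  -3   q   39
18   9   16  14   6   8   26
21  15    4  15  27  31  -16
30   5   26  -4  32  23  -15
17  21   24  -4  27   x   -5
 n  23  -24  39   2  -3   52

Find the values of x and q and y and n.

The known cells in row 6 total 80, leaving 97 − 80 = 17 for the blank.
The known cells in row 7 total 89, leaving 97 − 89 = 8 for the blank.
The known cells in column 1 total 101, leaving 97 − 101 = -4 for the blank.
The known cells in row 2 total 83, leaving 97 − 83 = 14 for the blank.

x = 17, q = 14, y = -4, n = 8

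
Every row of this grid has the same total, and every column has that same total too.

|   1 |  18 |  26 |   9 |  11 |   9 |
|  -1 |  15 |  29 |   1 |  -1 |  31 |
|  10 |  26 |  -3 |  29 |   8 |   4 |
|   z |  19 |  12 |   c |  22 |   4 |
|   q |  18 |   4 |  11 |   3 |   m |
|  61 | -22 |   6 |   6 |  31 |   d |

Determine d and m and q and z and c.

d = -8, m = 34, q = 4, z = -1, c = 18

Rows 1 and 2 both sum to 74, so that's the common total.
Row 6: 61 − 22 + 6 + 6 + 31 = 82, so its missing entry is 74 − 82 = -8.
Column 6: 9 + 31 + 4 + 4 − 8 = 40, so its missing entry is 74 − 40 = 34.
Row 5: 18 + 4 + 11 + 3 + 34 = 70, so its missing entry is 74 − 70 = 4.
Column 1: 1 − 1 + 10 + 4 + 61 = 75, so its missing entry is 74 − 75 = -1.
Row 4: -1 + 19 + 12 + 22 + 4 = 56, so its missing entry is 74 − 56 = 18.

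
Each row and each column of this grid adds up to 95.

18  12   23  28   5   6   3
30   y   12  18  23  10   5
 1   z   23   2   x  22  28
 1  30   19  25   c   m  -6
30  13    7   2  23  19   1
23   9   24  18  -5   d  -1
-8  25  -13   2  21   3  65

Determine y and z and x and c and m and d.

Row 6 has 23 + 9 + 24 + 18 − 5 − 1 = 68; the blank must be 95 − 68 = 27.
Row 2 has 30 + 12 + 18 + 23 + 10 + 5 = 98; the blank must be 95 − 98 = -3.
Column 2 has 12 − 3 + 30 + 13 + 9 + 25 = 86; the blank must be 95 − 86 = 9.
Row 3 has 1 + 9 + 23 + 2 + 22 + 28 = 85; the blank must be 95 − 85 = 10.
Column 5 has 5 + 23 + 10 + 23 − 5 + 21 = 77; the blank must be 95 − 77 = 18.
Row 4 has 1 + 30 + 19 + 25 + 18 − 6 = 87; the blank must be 95 − 87 = 8.

y = -3, z = 9, x = 10, c = 18, m = 8, d = 27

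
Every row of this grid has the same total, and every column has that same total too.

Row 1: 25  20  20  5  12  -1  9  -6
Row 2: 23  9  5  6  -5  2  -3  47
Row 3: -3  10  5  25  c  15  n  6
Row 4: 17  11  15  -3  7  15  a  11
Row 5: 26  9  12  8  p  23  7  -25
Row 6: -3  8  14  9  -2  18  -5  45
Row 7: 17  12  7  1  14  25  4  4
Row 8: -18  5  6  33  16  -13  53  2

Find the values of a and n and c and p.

a = 11, n = 8, c = 18, p = 24

Rows 1 and 2 both sum to 84, so that's the common total.
Row 5 has 26 + 9 + 12 + 8 + 23 + 7 − 25 = 60; the blank must be 84 − 60 = 24.
Column 5 has 12 − 5 + 7 + 24 − 2 + 14 + 16 = 66; the blank must be 84 − 66 = 18.
Row 3 has -3 + 10 + 5 + 25 + 18 + 15 + 6 = 76; the blank must be 84 − 76 = 8.
Row 4 has 17 + 11 + 15 − 3 + 7 + 15 + 11 = 73; the blank must be 84 − 73 = 11.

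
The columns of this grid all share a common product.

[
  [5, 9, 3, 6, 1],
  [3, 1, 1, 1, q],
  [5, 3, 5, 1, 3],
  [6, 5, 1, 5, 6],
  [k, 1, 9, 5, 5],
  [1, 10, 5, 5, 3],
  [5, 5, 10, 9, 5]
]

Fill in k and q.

k = 3, q = 5

Columns 2 and 3 each multiply to 6750, so every column has product 6750.
Column 1: 5×3×5×6×1×5 = 2250, so the missing entry is 6750 ÷ 2250 = 3.
Column 5: 1×3×6×5×3×5 = 1350, so the missing entry is 6750 ÷ 1350 = 5.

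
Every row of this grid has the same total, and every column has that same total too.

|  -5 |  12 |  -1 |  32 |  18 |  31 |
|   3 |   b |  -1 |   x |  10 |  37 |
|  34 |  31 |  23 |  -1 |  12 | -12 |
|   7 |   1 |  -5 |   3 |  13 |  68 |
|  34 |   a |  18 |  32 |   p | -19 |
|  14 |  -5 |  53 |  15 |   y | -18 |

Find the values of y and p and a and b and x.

Rows 1 and 3 both sum to 87, so that's the common total.
Row 6: 14 − 5 + 53 + 15 − 18 = 59, so its missing entry is 87 − 59 = 28.
Column 5: 18 + 10 + 12 + 13 + 28 = 81, so its missing entry is 87 − 81 = 6.
Row 5: 34 + 18 + 32 + 6 − 19 = 71, so its missing entry is 87 − 71 = 16.
Column 2: 12 + 31 + 1 + 16 − 5 = 55, so its missing entry is 87 − 55 = 32.
Row 2: 3 + 32 − 1 + 10 + 37 = 81, so its missing entry is 87 − 81 = 6.

y = 28, p = 6, a = 16, b = 32, x = 6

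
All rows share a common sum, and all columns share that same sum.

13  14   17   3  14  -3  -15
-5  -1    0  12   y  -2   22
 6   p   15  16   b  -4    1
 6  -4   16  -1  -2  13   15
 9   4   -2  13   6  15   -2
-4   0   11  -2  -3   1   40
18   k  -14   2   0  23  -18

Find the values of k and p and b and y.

Rows 1 and 4 both sum to 43, so that's the common total.
The known cells in row 7 total 11, leaving 43 − 11 = 32 for the blank.
The known cells in column 2 total 45, leaving 43 − 45 = -2 for the blank.
The known cells in row 3 total 32, leaving 43 − 32 = 11 for the blank.
The known cells in row 2 total 26, leaving 43 − 26 = 17 for the blank.

k = 32, p = -2, b = 11, y = 17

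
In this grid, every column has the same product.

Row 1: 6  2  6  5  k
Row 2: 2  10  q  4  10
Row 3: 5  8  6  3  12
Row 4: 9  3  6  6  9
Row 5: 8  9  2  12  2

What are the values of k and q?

Columns 2 and 4 each multiply to 4320, so every column has product 4320.
Column 5: 10×12×9×2 = 2160, so the missing entry is 4320 ÷ 2160 = 2.
Column 3: 6×6×6×2 = 432, so the missing entry is 4320 ÷ 432 = 10.

k = 2, q = 10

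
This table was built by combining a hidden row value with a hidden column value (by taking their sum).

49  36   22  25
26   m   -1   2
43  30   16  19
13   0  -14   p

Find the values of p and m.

p = -11, m = 13

The difference between any two rows is the same in every column — this is an addition table with the headers hidden.
Row 4 minus row 1 is -14 − 22 = -36, so its entry in column 4 is 25 + (-36) = -11.
Row 2 minus row 1 is -1 − 22 = -23, so its entry in column 2 is 36 + (-23) = 13.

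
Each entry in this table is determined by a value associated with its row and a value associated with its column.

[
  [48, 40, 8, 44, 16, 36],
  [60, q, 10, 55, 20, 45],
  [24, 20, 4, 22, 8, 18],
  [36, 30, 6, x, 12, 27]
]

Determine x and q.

x = 33, q = 50

Each row is a constant multiple of every other row — this is a multiplication table with the headers hidden.
Row 4 is 6/8 = 3/4 times row 1, so its entry in column 4 is 44 × 3/4 = 33.
Row 2 is 10/8 = 5/4 times row 1, so its entry in column 2 is 40 × 5/4 = 50.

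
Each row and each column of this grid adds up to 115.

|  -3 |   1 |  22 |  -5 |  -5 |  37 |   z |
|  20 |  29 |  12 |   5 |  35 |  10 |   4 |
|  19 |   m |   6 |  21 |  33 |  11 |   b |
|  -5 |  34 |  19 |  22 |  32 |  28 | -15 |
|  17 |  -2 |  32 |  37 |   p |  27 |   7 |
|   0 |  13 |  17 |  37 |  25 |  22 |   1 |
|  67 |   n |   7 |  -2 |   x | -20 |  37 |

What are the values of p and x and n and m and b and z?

p = -3, x = -2, n = 28, m = 12, b = 13, z = 68

Row 5 has 17 − 2 + 32 + 37 + 27 + 7 = 118; the blank must be 115 − 118 = -3.
Column 5 has -5 + 35 + 33 + 32 − 3 + 25 = 117; the blank must be 115 − 117 = -2.
Row 7 has 67 + 7 − 2 − 2 − 20 + 37 = 87; the blank must be 115 − 87 = 28.
Column 2 has 1 + 29 + 34 − 2 + 13 + 28 = 103; the blank must be 115 − 103 = 12.
Row 1 has -3 + 1 + 22 − 5 − 5 + 37 = 47; the blank must be 115 − 47 = 68.
Row 3 has 19 + 12 + 6 + 21 + 33 + 11 = 102; the blank must be 115 − 102 = 13.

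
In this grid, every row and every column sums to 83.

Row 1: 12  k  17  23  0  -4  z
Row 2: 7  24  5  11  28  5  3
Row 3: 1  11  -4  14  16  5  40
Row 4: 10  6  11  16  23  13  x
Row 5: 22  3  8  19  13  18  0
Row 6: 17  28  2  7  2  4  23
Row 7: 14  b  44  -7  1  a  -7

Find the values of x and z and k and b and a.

x = 4, z = 20, k = 15, b = -4, a = 42

The known cells in column 6 total 41, leaving 83 − 41 = 42 for the blank.
The known cells in row 7 total 87, leaving 83 − 87 = -4 for the blank.
The known cells in column 2 total 68, leaving 83 − 68 = 15 for the blank.
The known cells in row 1 total 63, leaving 83 − 63 = 20 for the blank.
The known cells in row 4 total 79, leaving 83 − 79 = 4 for the blank.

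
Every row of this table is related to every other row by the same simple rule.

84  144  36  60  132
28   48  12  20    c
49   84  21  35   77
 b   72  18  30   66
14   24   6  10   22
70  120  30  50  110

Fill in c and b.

Each row is a constant multiple of every other row — this is a multiplication table with the headers hidden.
Row 2 is 12/36 = 1/3 times row 1, so its entry in column 5 is 132 × 1/3 = 44.
Row 4 is 18/36 = 1/2 times row 1, so its entry in column 1 is 84 × 1/2 = 42.

c = 44, b = 42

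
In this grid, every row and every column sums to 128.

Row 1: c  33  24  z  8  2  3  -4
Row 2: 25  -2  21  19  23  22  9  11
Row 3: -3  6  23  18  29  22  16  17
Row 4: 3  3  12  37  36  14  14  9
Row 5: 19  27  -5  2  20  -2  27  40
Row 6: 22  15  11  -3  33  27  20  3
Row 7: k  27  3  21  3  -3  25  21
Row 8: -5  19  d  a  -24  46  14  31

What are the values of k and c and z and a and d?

k = 31, c = 36, z = 26, a = 8, d = 39

Column 3: 24 + 21 + 23 + 12 − 5 + 11 + 3 = 89, so its missing entry is 128 − 89 = 39.
Row 8: -5 + 19 + 39 − 24 + 46 + 14 + 31 = 120, so its missing entry is 128 − 120 = 8.
Column 4: 19 + 18 + 37 + 2 − 3 + 21 + 8 = 102, so its missing entry is 128 − 102 = 26.
Row 1: 33 + 24 + 26 + 8 + 2 + 3 − 4 = 92, so its missing entry is 128 − 92 = 36.
Row 7: 27 + 3 + 21 + 3 − 3 + 25 + 21 = 97, so its missing entry is 128 − 97 = 31.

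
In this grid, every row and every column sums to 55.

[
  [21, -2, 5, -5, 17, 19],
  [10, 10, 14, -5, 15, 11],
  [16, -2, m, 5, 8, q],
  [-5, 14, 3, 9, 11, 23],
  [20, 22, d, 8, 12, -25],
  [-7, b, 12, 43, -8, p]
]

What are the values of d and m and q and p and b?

The known cells in column 2 total 42, leaving 55 − 42 = 13 for the blank.
The known cells in row 6 total 53, leaving 55 − 53 = 2 for the blank.
The known cells in row 5 total 37, leaving 55 − 37 = 18 for the blank.
The known cells in column 3 total 52, leaving 55 − 52 = 3 for the blank.
The known cells in row 3 total 30, leaving 55 − 30 = 25 for the blank.

d = 18, m = 3, q = 25, p = 2, b = 13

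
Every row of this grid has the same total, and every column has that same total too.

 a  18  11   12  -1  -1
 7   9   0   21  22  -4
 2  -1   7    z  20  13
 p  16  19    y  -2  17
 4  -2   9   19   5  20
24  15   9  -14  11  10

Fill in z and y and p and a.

z = 14, y = 3, p = 2, a = 16

Rows 2 and 5 both sum to 55, so that's the common total.
Row 3: 2 − 1 + 7 + 20 + 13 = 41, so its missing entry is 55 − 41 = 14.
Column 4: 12 + 21 + 14 + 19 − 14 = 52, so its missing entry is 55 − 52 = 3.
Row 1: 18 + 11 + 12 − 1 − 1 = 39, so its missing entry is 55 − 39 = 16.
Row 4: 16 + 19 + 3 − 2 + 17 = 53, so its missing entry is 55 − 53 = 2.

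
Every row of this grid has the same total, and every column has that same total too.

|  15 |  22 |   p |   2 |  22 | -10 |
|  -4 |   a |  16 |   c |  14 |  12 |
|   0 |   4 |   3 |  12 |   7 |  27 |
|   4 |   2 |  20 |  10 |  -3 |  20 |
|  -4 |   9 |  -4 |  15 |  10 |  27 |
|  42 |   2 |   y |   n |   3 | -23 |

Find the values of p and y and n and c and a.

Rows 3 and 4 both sum to 53, so that's the common total.
Column 2: 22 + 4 + 2 + 9 + 2 = 39, so its missing entry is 53 − 39 = 14.
Row 1: 15 + 22 + 2 + 22 − 10 = 51, so its missing entry is 53 − 51 = 2.
Row 2: -4 + 14 + 16 + 14 + 12 = 52, so its missing entry is 53 − 52 = 1.
Column 4: 2 + 1 + 12 + 10 + 15 = 40, so its missing entry is 53 − 40 = 13.
Row 6: 42 + 2 + 13 + 3 − 23 = 37, so its missing entry is 53 − 37 = 16.

p = 2, y = 16, n = 13, c = 1, a = 14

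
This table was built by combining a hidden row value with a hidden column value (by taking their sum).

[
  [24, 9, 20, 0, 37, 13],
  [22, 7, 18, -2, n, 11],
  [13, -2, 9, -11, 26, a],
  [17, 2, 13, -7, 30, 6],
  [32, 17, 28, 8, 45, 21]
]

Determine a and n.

a = 2, n = 35

The difference between any two rows is the same in every column — this is an addition table with the headers hidden.
Row 3 minus row 1 is -11 − 0 = -11, so its entry in column 6 is 13 + (-11) = 2.
Row 2 minus row 1 is -2 − 0 = -2, so its entry in column 5 is 37 + (-2) = 35.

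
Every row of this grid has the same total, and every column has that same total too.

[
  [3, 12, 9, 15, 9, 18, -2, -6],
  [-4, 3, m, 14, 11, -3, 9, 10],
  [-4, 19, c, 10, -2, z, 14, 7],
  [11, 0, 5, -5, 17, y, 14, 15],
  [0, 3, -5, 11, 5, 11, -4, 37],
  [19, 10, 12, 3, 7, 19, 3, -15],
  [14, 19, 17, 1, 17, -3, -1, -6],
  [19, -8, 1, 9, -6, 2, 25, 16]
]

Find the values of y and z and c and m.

y = 1, z = 13, c = 1, m = 18

Rows 1 and 5 both sum to 58, so that's the common total.
Row 2: -4 + 3 + 14 + 11 − 3 + 9 + 10 = 40, so its missing entry is 58 − 40 = 18.
Row 4: 11 + 0 + 5 − 5 + 17 + 14 + 15 = 57, so its missing entry is 58 − 57 = 1.
Column 6: 18 − 3 + 1 + 11 + 19 − 3 + 2 = 45, so its missing entry is 58 − 45 = 13.
Row 3: -4 + 19 + 10 − 2 + 13 + 14 + 7 = 57, so its missing entry is 58 − 57 = 1.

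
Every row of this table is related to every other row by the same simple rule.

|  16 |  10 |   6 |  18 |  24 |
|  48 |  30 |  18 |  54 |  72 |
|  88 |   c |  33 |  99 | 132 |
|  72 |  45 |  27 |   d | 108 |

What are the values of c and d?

c = 55, d = 81

Each row is a constant multiple of every other row — this is a multiplication table with the headers hidden.
Row 3 is 88/16 = 11/2 times row 1, so its entry in column 2 is 10 × 11/2 = 55.
Row 4 is 72/16 = 9/2 times row 1, so its entry in column 4 is 18 × 9/2 = 81.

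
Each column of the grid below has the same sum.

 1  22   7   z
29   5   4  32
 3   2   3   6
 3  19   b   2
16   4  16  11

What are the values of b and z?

b = 22, z = 1

Column 1 sums to 52 and so does column 2; that's the common total.
In column 3 the known cells total 30, leaving 52 − 30 = 22.
In column 4 the known cells total 51, leaving 52 − 51 = 1.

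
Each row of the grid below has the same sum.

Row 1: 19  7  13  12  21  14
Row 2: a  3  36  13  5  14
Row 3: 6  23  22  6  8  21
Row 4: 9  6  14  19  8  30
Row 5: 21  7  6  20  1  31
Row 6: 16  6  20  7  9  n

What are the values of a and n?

Row 3 sums to 86 and so does row 5; that's the common total.
In row 2 the known cells total 71, leaving 86 − 71 = 15.
In row 6 the known cells total 58, leaving 86 − 58 = 28.

a = 15, n = 28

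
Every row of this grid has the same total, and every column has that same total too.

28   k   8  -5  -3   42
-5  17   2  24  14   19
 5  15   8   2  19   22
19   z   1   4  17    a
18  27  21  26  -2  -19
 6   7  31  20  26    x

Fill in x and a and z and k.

x = -19, a = 26, z = 4, k = 1

Rows 2 and 3 both sum to 71, so that's the common total.
Row 6: 6 + 7 + 31 + 20 + 26 = 90, so its missing entry is 71 − 90 = -19.
Column 6: 42 + 19 + 22 − 19 − 19 = 45, so its missing entry is 71 − 45 = 26.
Row 4: 19 + 1 + 4 + 17 + 26 = 67, so its missing entry is 71 − 67 = 4.
Row 1: 28 + 8 − 5 − 3 + 42 = 70, so its missing entry is 71 − 70 = 1.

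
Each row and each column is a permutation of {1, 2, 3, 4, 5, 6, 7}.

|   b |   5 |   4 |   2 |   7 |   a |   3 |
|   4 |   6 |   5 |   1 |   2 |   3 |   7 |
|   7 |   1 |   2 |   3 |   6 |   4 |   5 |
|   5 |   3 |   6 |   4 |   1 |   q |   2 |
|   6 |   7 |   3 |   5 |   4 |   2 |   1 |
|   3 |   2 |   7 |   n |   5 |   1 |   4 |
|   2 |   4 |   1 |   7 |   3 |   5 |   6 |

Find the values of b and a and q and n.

b = 1, a = 6, q = 7, n = 6

For row 1, column 1: column 1 already has {2, 3, 4, 5, 6, 7}; that leaves 1.
Cell (6,4): row 6 already has {1, 2, 3, 4, 5, 7} → 6.
For row 4, column 6: row 4 already has {1, 2, 3, 4, 5, 6}; that leaves 7.
Cell (1,6): row 1 already has {1, 2, 3, 4, 5, 7} → 6.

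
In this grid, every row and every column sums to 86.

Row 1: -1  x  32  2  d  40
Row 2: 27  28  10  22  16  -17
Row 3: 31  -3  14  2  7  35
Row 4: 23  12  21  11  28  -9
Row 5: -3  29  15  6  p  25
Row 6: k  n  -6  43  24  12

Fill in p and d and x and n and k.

p = 14, d = -3, x = 16, n = 4, k = 9

Row 5 has -3 + 29 + 15 + 6 + 25 = 72; the blank must be 86 − 72 = 14.
Column 5 has 16 + 7 + 28 + 14 + 24 = 89; the blank must be 86 − 89 = -3.
Row 1 has -1 + 32 + 2 − 3 + 40 = 70; the blank must be 86 − 70 = 16.
Column 2 has 16 + 28 − 3 + 12 + 29 = 82; the blank must be 86 − 82 = 4.
Row 6 has 4 − 6 + 43 + 24 + 12 = 77; the blank must be 86 − 77 = 9.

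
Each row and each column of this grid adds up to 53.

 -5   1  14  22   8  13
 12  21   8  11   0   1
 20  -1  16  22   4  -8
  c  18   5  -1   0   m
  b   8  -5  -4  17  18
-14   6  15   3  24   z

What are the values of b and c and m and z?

b = 19, c = 21, m = 10, z = 19

Row 6: -14 + 6 + 15 + 3 + 24 = 34, so its missing entry is 53 − 34 = 19.
Row 5: 8 − 5 − 4 + 17 + 18 = 34, so its missing entry is 53 − 34 = 19.
Column 6: 13 + 1 − 8 + 18 + 19 = 43, so its missing entry is 53 − 43 = 10.
Row 4: 18 + 5 − 1 + 0 + 10 = 32, so its missing entry is 53 − 32 = 21.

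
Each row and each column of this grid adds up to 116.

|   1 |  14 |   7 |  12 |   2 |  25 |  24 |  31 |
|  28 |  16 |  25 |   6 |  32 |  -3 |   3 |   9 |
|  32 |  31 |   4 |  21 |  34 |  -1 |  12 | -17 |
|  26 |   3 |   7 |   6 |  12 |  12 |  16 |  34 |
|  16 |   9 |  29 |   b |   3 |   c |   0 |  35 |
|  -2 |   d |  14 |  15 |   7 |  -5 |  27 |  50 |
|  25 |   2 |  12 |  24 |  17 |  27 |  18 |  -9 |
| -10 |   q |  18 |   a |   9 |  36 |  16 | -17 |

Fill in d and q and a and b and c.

d = 10, q = 31, a = 33, b = -1, c = 25

Row 6 has -2 + 14 + 15 + 7 − 5 + 27 + 50 = 106; the blank must be 116 − 106 = 10.
Column 2 has 14 + 16 + 31 + 3 + 9 + 10 + 2 = 85; the blank must be 116 − 85 = 31.
Row 8 has -10 + 31 + 18 + 9 + 36 + 16 − 17 = 83; the blank must be 116 − 83 = 33.
Column 4 has 12 + 6 + 21 + 6 + 15 + 24 + 33 = 117; the blank must be 116 − 117 = -1.
Row 5 has 16 + 9 + 29 − 1 + 3 + 0 + 35 = 91; the blank must be 116 − 91 = 25.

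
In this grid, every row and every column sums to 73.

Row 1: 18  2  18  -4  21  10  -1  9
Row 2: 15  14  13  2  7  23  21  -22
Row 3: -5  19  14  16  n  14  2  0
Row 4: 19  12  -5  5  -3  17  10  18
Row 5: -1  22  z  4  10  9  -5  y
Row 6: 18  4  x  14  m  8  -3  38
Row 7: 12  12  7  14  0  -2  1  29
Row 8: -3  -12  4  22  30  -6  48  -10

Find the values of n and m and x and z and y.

n = 13, m = -5, x = -1, z = 23, y = 11

The known cells in row 3 total 60, leaving 73 − 60 = 13 for the blank.
The known cells in column 5 total 78, leaving 73 − 78 = -5 for the blank.
The known cells in column 8 total 62, leaving 73 − 62 = 11 for the blank.
The known cells in row 5 total 50, leaving 73 − 50 = 23 for the blank.
The known cells in row 6 total 74, leaving 73 − 74 = -1 for the blank.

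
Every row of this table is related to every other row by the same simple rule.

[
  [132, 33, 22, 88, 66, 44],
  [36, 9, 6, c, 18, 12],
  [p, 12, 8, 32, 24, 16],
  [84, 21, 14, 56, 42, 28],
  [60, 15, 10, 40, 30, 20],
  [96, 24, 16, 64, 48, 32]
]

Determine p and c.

Each row is a constant multiple of every other row — this is a multiplication table with the headers hidden.
Row 3 is 24/66 = 4/11 times row 1, so its entry in column 1 is 132 × 4/11 = 48.
Row 2 is 18/66 = 3/11 times row 1, so its entry in column 4 is 88 × 3/11 = 24.

p = 48, c = 24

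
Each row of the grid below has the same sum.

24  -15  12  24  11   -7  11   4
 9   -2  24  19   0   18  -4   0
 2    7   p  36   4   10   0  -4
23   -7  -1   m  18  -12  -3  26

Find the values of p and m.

p = 9, m = 20

The complete rows each total 64.
Row 3 is missing 64 − 55 = 9 (since 2 + 7 + 36 + 4 + 10 + 0 − 4 = 55).
Row 4 is missing 64 − 44 = 20 (since 23 − 7 − 1 + 18 − 12 − 3 + 26 = 44).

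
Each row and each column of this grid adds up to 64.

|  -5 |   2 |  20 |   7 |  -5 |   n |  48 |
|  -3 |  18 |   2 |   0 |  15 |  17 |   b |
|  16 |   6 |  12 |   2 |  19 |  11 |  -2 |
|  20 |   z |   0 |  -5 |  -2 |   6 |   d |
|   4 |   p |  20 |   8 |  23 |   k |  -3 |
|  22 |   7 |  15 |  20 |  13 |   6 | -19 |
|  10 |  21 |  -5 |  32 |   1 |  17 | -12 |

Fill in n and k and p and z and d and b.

n = -3, k = 10, p = 2, z = 8, d = 37, b = 15

Row 1: -5 + 2 + 20 + 7 − 5 + 48 = 67, so its missing entry is 64 − 67 = -3.
Column 6: -3 + 17 + 11 + 6 + 6 + 17 = 54, so its missing entry is 64 − 54 = 10.
Row 2: -3 + 18 + 2 + 0 + 15 + 17 = 49, so its missing entry is 64 − 49 = 15.
Column 7: 48 + 15 − 2 − 3 − 19 − 12 = 27, so its missing entry is 64 − 27 = 37.
Row 4: 20 + 0 − 5 − 2 + 6 + 37 = 56, so its missing entry is 64 − 56 = 8.
Row 5: 4 + 20 + 8 + 23 + 10 − 3 = 62, so its missing entry is 64 − 62 = 2.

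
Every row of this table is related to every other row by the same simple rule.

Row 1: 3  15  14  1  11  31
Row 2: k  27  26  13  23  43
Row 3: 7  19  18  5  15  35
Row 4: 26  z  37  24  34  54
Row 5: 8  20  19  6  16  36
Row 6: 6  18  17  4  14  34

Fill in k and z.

The difference between any two rows is the same in every column — this is an addition table with the headers hidden.
Row 2 minus row 1 is 23 − 11 = 12, so its entry in column 1 is 3 + 12 = 15.
Row 4 minus row 1 is 34 − 11 = 23, so its entry in column 2 is 15 + 23 = 38.

k = 15, z = 38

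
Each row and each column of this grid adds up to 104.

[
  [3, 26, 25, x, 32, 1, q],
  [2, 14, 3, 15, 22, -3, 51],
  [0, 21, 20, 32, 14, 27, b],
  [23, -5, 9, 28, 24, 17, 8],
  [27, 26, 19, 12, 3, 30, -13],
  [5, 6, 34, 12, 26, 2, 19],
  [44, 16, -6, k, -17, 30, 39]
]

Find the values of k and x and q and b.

The known cells in row 7 total 106, leaving 104 − 106 = -2 for the blank.
The known cells in row 3 total 114, leaving 104 − 114 = -10 for the blank.
The known cells in column 7 total 94, leaving 104 − 94 = 10 for the blank.
The known cells in row 1 total 97, leaving 104 − 97 = 7 for the blank.

k = -2, x = 7, q = 10, b = -10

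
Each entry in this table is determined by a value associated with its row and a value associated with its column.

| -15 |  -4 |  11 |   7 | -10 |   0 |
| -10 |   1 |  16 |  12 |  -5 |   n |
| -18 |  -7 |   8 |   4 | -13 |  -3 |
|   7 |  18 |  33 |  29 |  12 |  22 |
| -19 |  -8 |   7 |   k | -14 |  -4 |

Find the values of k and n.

The difference between any two rows is the same in every column — this is an addition table with the headers hidden.
Row 5 minus row 1 is -14 − (-10) = -4, so its entry in column 4 is 7 + (-4) = 3.
Row 2 minus row 1 is -5 − (-10) = 5, so its entry in column 6 is 0 + 5 = 5.

k = 3, n = 5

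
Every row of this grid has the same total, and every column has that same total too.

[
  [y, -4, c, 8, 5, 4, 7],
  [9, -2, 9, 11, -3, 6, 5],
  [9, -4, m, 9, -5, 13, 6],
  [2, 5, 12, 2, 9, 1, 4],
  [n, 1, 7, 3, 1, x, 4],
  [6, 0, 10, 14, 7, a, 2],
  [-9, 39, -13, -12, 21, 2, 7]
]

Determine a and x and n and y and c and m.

a = -4, x = 13, n = 6, y = 12, c = 3, m = 7

Rows 2 and 4 both sum to 35, so that's the common total.
Row 6: 6 + 0 + 10 + 14 + 7 + 2 = 39, so its missing entry is 35 − 39 = -4.
Column 6: 4 + 6 + 13 + 1 − 4 + 2 = 22, so its missing entry is 35 − 22 = 13.
Row 5: 1 + 7 + 3 + 1 + 13 + 4 = 29, so its missing entry is 35 − 29 = 6.
Column 1: 9 + 9 + 2 + 6 + 6 − 9 = 23, so its missing entry is 35 − 23 = 12.
Row 1: 12 − 4 + 8 + 5 + 4 + 7 = 32, so its missing entry is 35 − 32 = 3.
Row 3: 9 − 4 + 9 − 5 + 13 + 6 = 28, so its missing entry is 35 − 28 = 7.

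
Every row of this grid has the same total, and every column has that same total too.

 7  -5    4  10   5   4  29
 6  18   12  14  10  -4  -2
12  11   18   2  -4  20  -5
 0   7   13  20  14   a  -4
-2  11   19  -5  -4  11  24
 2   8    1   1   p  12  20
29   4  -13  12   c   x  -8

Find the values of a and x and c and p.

Rows 1 and 2 both sum to 54, so that's the common total.
Row 6 has 2 + 8 + 1 + 1 + 12 + 20 = 44; the blank must be 54 − 44 = 10.
Column 5 has 5 + 10 − 4 + 14 − 4 + 10 = 31; the blank must be 54 − 31 = 23.
Row 7 has 29 + 4 − 13 + 12 + 23 − 8 = 47; the blank must be 54 − 47 = 7.
Row 4 has 0 + 7 + 13 + 20 + 14 − 4 = 50; the blank must be 54 − 50 = 4.

a = 4, x = 7, c = 23, p = 10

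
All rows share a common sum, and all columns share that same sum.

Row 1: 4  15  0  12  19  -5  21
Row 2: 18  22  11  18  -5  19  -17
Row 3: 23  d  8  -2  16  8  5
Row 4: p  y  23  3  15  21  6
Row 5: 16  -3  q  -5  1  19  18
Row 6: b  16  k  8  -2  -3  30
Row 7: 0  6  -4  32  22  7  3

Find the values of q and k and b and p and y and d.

q = 20, k = 8, b = 9, p = -4, y = 2, d = 8

Rows 1 and 2 both sum to 66, so that's the common total.
Row 3: 23 + 8 − 2 + 16 + 8 + 5 = 58, so its missing entry is 66 − 58 = 8.
Column 2: 15 + 22 + 8 − 3 + 16 + 6 = 64, so its missing entry is 66 − 64 = 2.
Row 5: 16 − 3 − 5 + 1 + 19 + 18 = 46, so its missing entry is 66 − 46 = 20.
Row 4: 2 + 23 + 3 + 15 + 21 + 6 = 70, so its missing entry is 66 − 70 = -4.
Column 1: 4 + 18 + 23 − 4 + 16 + 0 = 57, so its missing entry is 66 − 57 = 9.
Row 6: 9 + 16 + 8 − 2 − 3 + 30 = 58, so its missing entry is 66 − 58 = 8.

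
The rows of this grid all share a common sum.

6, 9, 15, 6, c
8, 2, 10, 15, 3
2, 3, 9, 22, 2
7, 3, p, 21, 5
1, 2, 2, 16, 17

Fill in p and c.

p = 2, c = 2

Row 2 sums to 38 and so does row 5; that's the common total.
In row 4 the known cells total 36, leaving 38 − 36 = 2.
In row 1 the known cells total 36, leaving 38 − 36 = 2.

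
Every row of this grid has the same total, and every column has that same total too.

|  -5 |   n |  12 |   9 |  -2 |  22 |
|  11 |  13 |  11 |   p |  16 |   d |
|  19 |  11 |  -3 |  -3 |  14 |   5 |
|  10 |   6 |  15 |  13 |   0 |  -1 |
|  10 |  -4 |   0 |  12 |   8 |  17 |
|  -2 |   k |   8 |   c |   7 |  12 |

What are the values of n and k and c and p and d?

Rows 3 and 4 both sum to 43, so that's the common total.
Row 1 has -5 + 12 + 9 − 2 + 22 = 36; the blank must be 43 − 36 = 7.
Column 6 has 22 + 5 − 1 + 17 + 12 = 55; the blank must be 43 − 55 = -12.
Column 2 has 7 + 13 + 11 + 6 − 4 = 33; the blank must be 43 − 33 = 10.
Row 6 has -2 + 10 + 8 + 7 + 12 = 35; the blank must be 43 − 35 = 8.
Row 2 has 11 + 13 + 11 + 16 − 12 = 39; the blank must be 43 − 39 = 4.

n = 7, k = 10, c = 8, p = 4, d = -12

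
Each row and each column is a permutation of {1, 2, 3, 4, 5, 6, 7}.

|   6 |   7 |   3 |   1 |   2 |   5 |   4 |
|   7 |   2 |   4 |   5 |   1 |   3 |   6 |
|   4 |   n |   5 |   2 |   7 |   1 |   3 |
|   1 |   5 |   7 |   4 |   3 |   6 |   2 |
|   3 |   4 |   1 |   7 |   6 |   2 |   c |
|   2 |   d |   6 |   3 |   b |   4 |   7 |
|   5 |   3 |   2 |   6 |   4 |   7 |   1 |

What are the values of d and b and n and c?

For row 6, column 5: column 5 already has {1, 2, 3, 4, 6, 7}; that leaves 5.
At (row 5, col 7): row 5 already has {1, 2, 3, 4, 6, 7}, so the value is 5.
For row 3, column 2: row 3 already has {1, 2, 3, 4, 5, 7}; that leaves 6.
Cell (6,2): row 6 already has {2, 3, 4, 5, 6, 7} → 1.

d = 1, b = 5, n = 6, c = 5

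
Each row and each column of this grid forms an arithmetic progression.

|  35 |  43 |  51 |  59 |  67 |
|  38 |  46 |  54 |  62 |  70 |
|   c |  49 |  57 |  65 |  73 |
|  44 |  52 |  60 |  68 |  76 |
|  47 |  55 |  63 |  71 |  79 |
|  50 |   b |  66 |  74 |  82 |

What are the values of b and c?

b = 58, c = 41

Along each row the entries change by 8 per step; down each column they change by 3.
Row 6: from 50 at column 1, stepping by 8 to column 2 gives 58.
Row 3: from 49 at column 2, stepping by 8 to column 1 gives 41.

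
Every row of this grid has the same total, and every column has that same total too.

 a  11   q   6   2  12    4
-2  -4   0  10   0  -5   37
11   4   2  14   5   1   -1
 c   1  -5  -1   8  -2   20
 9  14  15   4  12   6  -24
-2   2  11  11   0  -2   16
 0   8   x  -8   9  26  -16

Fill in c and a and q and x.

c = 15, a = 5, q = -4, x = 17

Rows 2 and 3 both sum to 36, so that's the common total.
Row 7 has 0 + 8 − 8 + 9 + 26 − 16 = 19; the blank must be 36 − 19 = 17.
Column 3 has 0 + 2 − 5 + 15 + 11 + 17 = 40; the blank must be 36 − 40 = -4.
Row 1 has 11 − 4 + 6 + 2 + 12 + 4 = 31; the blank must be 36 − 31 = 5.
Row 4 has 1 − 5 − 1 + 8 − 2 + 20 = 21; the blank must be 36 − 21 = 15.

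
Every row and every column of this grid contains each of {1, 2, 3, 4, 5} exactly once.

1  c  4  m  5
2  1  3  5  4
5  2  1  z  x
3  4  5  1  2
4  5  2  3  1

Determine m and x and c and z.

Cell (1,2): column 2 already has {1, 2, 4, 5} → 3.
Cell (3,5): column 5 already has {1, 2, 4, 5} → 3.
At (row 1, col 4): row 1 already has {1, 3, 4, 5}, so the value is 2.
For row 3, column 4: row 3 already has {1, 2, 3, 5}; that leaves 4.

m = 2, x = 3, c = 3, z = 4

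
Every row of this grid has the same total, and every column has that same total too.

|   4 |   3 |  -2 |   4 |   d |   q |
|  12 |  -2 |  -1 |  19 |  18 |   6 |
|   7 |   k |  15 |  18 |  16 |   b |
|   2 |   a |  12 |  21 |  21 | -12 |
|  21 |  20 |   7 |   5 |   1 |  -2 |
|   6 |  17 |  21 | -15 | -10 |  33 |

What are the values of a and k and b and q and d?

a = 8, k = 6, b = -10, q = 37, d = 6

Rows 2 and 5 both sum to 52, so that's the common total.
The known cells in column 5 total 46, leaving 52 − 46 = 6 for the blank.
The known cells in row 4 total 44, leaving 52 − 44 = 8 for the blank.
The known cells in column 2 total 46, leaving 52 − 46 = 6 for the blank.
The known cells in row 1 total 15, leaving 52 − 15 = 37 for the blank.
The known cells in row 3 total 62, leaving 52 − 62 = -10 for the blank.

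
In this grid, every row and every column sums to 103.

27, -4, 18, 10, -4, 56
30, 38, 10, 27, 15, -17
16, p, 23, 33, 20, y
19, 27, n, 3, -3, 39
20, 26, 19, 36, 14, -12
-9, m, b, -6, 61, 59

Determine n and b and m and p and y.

n = 18, b = 15, m = -17, p = 33, y = -22

The known cells in row 4 total 85, leaving 103 − 85 = 18 for the blank.
The known cells in column 6 total 125, leaving 103 − 125 = -22 for the blank.
The known cells in row 3 total 70, leaving 103 − 70 = 33 for the blank.
The known cells in column 2 total 120, leaving 103 − 120 = -17 for the blank.
The known cells in row 6 total 88, leaving 103 − 88 = 15 for the blank.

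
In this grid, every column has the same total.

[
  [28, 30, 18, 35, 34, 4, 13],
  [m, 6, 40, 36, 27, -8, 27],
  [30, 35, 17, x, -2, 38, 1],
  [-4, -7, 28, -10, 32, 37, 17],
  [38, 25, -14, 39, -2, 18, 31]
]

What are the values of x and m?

x = -11, m = -3

Column 2 sums to 89 and so does column 5; that's the common total.
In column 4 the known cells total 100, leaving 89 − 100 = -11.
In column 1 the known cells total 92, leaving 89 − 92 = -3.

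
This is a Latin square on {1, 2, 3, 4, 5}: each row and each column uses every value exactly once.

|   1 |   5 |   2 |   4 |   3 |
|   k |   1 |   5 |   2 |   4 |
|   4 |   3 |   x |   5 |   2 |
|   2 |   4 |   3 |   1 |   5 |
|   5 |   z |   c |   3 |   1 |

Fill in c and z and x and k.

c = 4, z = 2, x = 1, k = 3

For row 2, column 1: row 2 already has {1, 2, 4, 5}; that leaves 3.
Cell (5,2): column 2 already has {1, 3, 4, 5} → 2.
At (row 5, col 3): row 5 already has {1, 2, 3, 5}, so the value is 4.
Cell (3,3): row 3 already has {2, 3, 4, 5} → 1.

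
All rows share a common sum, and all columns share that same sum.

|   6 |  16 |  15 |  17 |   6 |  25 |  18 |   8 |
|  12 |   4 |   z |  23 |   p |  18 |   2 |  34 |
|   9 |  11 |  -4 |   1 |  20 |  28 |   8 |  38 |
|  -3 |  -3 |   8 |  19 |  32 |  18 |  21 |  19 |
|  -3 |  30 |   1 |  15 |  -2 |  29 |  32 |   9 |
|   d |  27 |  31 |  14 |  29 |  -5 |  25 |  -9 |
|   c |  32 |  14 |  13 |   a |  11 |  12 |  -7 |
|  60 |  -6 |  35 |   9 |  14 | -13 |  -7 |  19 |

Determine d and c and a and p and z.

d = -1, c = 31, a = 5, p = 7, z = 11

Rows 1 and 3 both sum to 111, so that's the common total.
Column 3 has 15 − 4 + 8 + 1 + 31 + 14 + 35 = 100; the blank must be 111 − 100 = 11.
Row 2 has 12 + 4 + 11 + 23 + 18 + 2 + 34 = 104; the blank must be 111 − 104 = 7.
Column 5 has 6 + 7 + 20 + 32 − 2 + 29 + 14 = 106; the blank must be 111 − 106 = 5.
Row 6 has 27 + 31 + 14 + 29 − 5 + 25 − 9 = 112; the blank must be 111 − 112 = -1.
Row 7 has 32 + 14 + 13 + 5 + 11 + 12 − 7 = 80; the blank must be 111 − 80 = 31.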